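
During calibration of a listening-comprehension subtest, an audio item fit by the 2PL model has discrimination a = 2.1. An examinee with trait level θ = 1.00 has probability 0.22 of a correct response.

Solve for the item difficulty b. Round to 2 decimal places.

1.60

P(θ) = 1 / (1 + exp(−a(θ − b)))
logit(0.22) = ln(0.22/0.78) = -1.2657
b = θ − logit/(a) = 1.00 − (-1.2657)/2.1000 = 1.6027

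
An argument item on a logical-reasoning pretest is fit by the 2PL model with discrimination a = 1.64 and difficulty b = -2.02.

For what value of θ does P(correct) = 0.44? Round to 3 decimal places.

-2.167

P(θ) = 1 / (1 + exp(−a(θ − b)))
logit = ln(0.4400/0.5600) = -0.2412
θ = b + logit/(a) = -2.02 + (-0.2412)/1.6400 = -2.1671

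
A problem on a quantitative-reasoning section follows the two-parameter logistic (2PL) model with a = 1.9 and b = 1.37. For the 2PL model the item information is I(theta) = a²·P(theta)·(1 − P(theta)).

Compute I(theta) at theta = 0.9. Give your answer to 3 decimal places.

P = 1/(1+e^{0.8930}) = 0.2905
P(1−P) = 0.2905 × 0.7095 = 0.2061
I = a² × P(1−P) = 1.9² × 0.2061 = 0.74404

0.744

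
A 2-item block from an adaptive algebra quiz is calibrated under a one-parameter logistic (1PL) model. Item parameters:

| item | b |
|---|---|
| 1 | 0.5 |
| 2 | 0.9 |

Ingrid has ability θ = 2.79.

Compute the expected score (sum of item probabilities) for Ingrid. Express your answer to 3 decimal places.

P(θ) = 1 / (1 + exp(−(θ − b)))
P_1 = 1/(1+e^{-2.2900}) = 0.9080
P_2 = 1/(1+e^{-1.8900}) = 0.8688
E[score] = 0.9080 + 0.8688 = 1.7768

1.777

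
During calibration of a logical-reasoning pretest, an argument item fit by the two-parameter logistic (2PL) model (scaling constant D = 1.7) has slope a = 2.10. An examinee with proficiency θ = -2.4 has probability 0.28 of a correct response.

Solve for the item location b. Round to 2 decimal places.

P(θ) = 1 / (1 + exp(−D·a(θ − b)))
logit(0.28) = ln(0.28/0.72) = -0.9445
b = θ − logit/(1.7·a) = -2.4 − (-0.9445)/3.5700 = -2.1354

-2.14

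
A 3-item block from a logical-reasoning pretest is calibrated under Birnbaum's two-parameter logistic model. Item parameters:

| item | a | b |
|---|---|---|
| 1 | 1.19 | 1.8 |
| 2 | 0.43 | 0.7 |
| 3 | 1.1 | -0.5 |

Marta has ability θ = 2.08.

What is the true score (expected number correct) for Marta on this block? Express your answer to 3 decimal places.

2.171

P(θ) = 1 / (1 + exp(−a(θ − b)))
P_1 = 1/(1+e^{-0.3332}) = 0.5825
P_2 = 1/(1+e^{-0.5934}) = 0.6441
P_3 = 1/(1+e^{-2.8380}) = 0.9447
E[score] = 0.5825 + 0.6441 + 0.9447 = 2.1714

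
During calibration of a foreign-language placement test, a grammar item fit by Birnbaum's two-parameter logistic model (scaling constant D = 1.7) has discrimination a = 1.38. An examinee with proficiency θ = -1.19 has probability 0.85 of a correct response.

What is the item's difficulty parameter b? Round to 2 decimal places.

-1.93

P(θ) = 1 / (1 + exp(−D·a(θ − b)))
logit(0.85) = ln(0.85/0.15) = 1.7346
b = θ − logit/(1.7·a) = -1.19 − 1.7346/2.3460 = -1.9294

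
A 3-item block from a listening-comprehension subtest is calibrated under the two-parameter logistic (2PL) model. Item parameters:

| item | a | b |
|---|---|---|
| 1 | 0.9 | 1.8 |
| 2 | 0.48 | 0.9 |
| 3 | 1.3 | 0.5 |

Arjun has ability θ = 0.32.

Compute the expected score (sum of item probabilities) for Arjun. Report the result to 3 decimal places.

P(θ) = 1 / (1 + exp(−a(θ − b)))
P_1 = 1/(1+e^{1.3320}) = 0.2088
P_2 = 1/(1+e^{0.2784}) = 0.4308
P_3 = 1/(1+e^{0.2340}) = 0.4418
E[score] = 0.2088 + 0.4308 + 0.4418 = 1.0814

1.081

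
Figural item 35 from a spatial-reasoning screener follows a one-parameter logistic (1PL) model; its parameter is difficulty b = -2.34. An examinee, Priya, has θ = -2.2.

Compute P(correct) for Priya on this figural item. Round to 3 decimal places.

P(θ) = 1 / (1 + exp(−(θ − b)))
Exponent: (-2.2 − (-2.34)) = 0.1400
1/(1 + e^{-0.1400}) = 0.5349
P = 0.5349

0.535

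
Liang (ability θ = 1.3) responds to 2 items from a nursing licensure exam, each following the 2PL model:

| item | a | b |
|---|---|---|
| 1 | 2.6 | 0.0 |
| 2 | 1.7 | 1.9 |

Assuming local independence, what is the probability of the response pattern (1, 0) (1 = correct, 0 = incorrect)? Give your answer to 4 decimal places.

0.7108

P(θ) = 1 / (1 + exp(−a(θ − b)))
P_1 = 1/(1+e^{-3.3800}) = 0.9671
P_2 = 1/(1+e^{1.0200}) = 0.2650
L = P_1 × (1−P_2) = 0.9671 × 0.7350 = 0.71077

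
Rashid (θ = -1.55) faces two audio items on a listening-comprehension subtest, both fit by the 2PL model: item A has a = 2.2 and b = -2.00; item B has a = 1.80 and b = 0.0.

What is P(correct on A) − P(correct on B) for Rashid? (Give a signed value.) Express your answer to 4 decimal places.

P(θ) = 1 / (1 + exp(−a(θ − b)))
P_A = 0.7291
P_B = 0.0579
P_A − P_B = 0.6712

0.6712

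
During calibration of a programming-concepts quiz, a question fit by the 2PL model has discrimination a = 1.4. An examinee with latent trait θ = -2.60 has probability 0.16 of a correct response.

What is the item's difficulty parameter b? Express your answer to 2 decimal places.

P(θ) = 1 / (1 + exp(−a(θ − b)))
logit(0.16) = ln(0.16/0.84) = -1.6582
b = θ − logit/(a) = -2.60 − (-1.6582)/1.4000 = -1.4156

-1.42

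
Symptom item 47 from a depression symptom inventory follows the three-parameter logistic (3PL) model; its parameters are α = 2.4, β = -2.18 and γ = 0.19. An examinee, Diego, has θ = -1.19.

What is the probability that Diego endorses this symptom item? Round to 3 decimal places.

P(θ) = γ + (1 − γ) · 1 / (1 + exp(−α(θ − β)))
Exponent: 2.4 × (-1.19 − (-2.18)) = 2.3760
1/(1 + e^{-2.3760}) = 0.9150
P = 0.19 + 0.81 × 0.9150 = 0.9311

0.931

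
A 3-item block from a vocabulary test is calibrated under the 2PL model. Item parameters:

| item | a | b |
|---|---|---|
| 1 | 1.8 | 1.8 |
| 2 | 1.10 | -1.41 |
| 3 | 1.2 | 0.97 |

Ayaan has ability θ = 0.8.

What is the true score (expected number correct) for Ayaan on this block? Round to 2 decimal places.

1.51

P(θ) = 1 / (1 + exp(−a(θ − b)))
P_1 = 1/(1+e^{1.8000}) = 0.1419
P_2 = 1/(1+e^{-2.4310}) = 0.9192
P_3 = 1/(1+e^{0.2040}) = 0.4492
E[score] = 0.1419 + 0.9192 + 0.4492 = 1.5102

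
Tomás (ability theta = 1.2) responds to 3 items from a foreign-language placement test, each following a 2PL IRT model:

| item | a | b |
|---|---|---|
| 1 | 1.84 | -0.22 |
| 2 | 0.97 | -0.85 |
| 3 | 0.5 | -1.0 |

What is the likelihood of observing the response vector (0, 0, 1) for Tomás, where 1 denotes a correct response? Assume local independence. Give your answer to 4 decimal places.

0.0062

P(theta) = 1 / (1 + exp(−a(theta − b)))
P_1 = 1/(1+e^{-2.6128}) = 0.9317
P_2 = 1/(1+e^{-1.9885}) = 0.8796
P_3 = 1/(1+e^{-1.1000}) = 0.7503
L = (1−P_1) × (1−P_2) × P_3 = 0.0683 × 0.1204 × 0.7503 = 0.00617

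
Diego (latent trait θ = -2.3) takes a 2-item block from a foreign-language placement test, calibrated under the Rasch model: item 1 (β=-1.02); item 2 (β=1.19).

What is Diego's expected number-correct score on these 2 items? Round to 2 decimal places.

0.25

P(θ) = 1 / (1 + exp(−(θ − β)))
P_1 = 1/(1+e^{1.2800}) = 0.2176
P_2 = 1/(1+e^{3.4900}) = 0.0296
E[score] = 0.2176 + 0.0296 = 0.2471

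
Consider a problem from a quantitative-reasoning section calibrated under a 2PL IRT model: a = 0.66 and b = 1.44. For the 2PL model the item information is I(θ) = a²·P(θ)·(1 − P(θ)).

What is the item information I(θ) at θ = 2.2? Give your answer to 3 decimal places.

0.102

P = 1/(1+e^{-0.5016}) = 0.6228
P(1−P) = 0.6228 × 0.3772 = 0.2349
I = a² × P(1−P) = 0.66² × 0.2349 = 0.10233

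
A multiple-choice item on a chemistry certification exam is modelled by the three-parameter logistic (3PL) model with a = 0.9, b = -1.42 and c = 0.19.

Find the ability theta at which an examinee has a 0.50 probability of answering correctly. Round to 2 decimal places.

-1.95

P(theta) = c + (1 − c) · 1 / (1 + exp(−a(theta − b)))
Remove guessing floor: (0.50 − 0.19)/(1 − 0.19) = 0.3827
logit = ln(0.3827/0.6173) = -0.4780
theta = b + logit/(a) = -1.42 + (-0.4780)/0.9000 = -1.9512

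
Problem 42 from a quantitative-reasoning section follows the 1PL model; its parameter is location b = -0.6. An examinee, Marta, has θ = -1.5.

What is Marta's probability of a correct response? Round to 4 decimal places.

0.2891

P(θ) = 1 / (1 + exp(−(θ − b)))
Exponent: (-1.5 − (-0.6)) = -0.9000
1/(1 + e^{0.9000}) = 0.2891
P = 0.2891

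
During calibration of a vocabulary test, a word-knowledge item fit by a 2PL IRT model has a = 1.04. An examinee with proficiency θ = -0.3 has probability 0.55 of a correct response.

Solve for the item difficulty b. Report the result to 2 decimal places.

-0.49

P(θ) = 1 / (1 + exp(−a(θ − b)))
logit(0.55) = ln(0.55/0.45) = 0.2007
b = θ − logit/(a) = -0.3 − 0.2007/1.0400 = -0.4930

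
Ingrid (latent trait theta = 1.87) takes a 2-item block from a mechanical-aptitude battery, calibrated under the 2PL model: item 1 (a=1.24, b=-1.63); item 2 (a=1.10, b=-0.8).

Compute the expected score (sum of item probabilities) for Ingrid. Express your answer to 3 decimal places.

P(theta) = 1 / (1 + exp(−a(theta − b)))
P_1 = 1/(1+e^{-4.3400}) = 0.9871
P_2 = 1/(1+e^{-2.9370}) = 0.9496
E[score] = 0.9871 + 0.9496 = 1.9368

1.937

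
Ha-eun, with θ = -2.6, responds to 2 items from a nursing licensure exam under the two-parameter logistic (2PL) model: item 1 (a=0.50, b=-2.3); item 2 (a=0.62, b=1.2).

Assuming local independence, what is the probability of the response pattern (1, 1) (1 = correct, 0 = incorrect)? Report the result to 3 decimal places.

0.040

P(θ) = 1 / (1 + exp(−a(θ − b)))
P_1 = 1/(1+e^{0.1500}) = 0.4626
P_2 = 1/(1+e^{2.3560}) = 0.0866
L = P_1 × P_2 = 0.4626 × 0.0866 = 0.04005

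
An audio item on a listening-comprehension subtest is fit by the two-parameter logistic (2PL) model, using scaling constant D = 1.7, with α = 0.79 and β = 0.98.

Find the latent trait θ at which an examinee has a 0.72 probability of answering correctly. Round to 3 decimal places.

1.683

P(θ) = 1 / (1 + exp(−D·α(θ − β)))
logit = ln(0.7200/0.2800) = 0.9445
θ = β + logit/(1.7·α) = 0.98 + 0.9445/1.3430 = 1.6832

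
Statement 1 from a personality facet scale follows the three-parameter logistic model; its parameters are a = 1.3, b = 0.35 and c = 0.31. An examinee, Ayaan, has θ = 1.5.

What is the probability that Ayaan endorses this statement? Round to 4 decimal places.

0.8736

P(θ) = c + (1 − c) · 1 / (1 + exp(−a(θ − b)))
Exponent: 1.3 × (1.5 − 0.35) = 1.4950
1/(1 + e^{-1.4950}) = 0.8168
P = 0.31 + 0.69 × 0.8168 = 0.8736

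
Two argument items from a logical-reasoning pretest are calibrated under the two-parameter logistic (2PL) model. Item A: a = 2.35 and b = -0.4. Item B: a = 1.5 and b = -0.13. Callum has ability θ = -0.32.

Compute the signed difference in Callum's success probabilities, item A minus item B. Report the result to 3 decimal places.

0.118

P(θ) = 1 / (1 + exp(−a(θ − b)))
P_A = 0.5469
P_B = 0.4292
P_A − P_B = 0.1176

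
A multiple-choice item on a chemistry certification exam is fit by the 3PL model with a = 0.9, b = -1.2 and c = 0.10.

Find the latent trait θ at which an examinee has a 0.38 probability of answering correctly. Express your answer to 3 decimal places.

-2.083

P(θ) = c + (1 − c) · 1 / (1 + exp(−a(θ − b)))
Remove guessing floor: (0.38 − 0.10)/(1 − 0.10) = 0.3111
logit = ln(0.3111/0.6889) = -0.7949
θ = b + logit/(a) = -1.2 + (-0.7949)/0.9000 = -2.0833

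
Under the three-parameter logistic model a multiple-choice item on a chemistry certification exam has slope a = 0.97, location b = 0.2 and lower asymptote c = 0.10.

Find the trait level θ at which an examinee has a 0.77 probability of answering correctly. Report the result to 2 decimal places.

1.30

P(θ) = c + (1 − c) · 1 / (1 + exp(−a(θ − b)))
Remove guessing floor: (0.77 − 0.10)/(1 − 0.10) = 0.7444
logit = ln(0.7444/0.2556) = 1.0692
θ = b + logit/(a) = 0.2 + 1.0692/0.9700 = 1.3023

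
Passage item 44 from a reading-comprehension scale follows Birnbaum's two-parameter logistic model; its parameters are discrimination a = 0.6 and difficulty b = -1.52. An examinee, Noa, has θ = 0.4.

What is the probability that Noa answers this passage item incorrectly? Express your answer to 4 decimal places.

P(θ) = 1 / (1 + exp(−a(θ − b)))
Exponent: 0.6 × (0.4 − (-1.52)) = 1.1520
1/(1 + e^{-1.1520}) = 0.7599
P(incorrect) = 1 − 0.7599 = 0.2401

0.2401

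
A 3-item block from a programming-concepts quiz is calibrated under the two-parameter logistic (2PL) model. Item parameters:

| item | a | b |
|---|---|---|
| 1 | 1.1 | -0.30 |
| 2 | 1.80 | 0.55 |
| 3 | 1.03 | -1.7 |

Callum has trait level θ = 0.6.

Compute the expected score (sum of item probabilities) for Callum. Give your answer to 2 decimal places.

2.17

P(θ) = 1 / (1 + exp(−a(θ − b)))
P_1 = 1/(1+e^{-0.9900}) = 0.7291
P_2 = 1/(1+e^{-0.0900}) = 0.5225
P_3 = 1/(1+e^{-2.3690}) = 0.9144
E[score] = 0.7291 + 0.5225 + 0.9144 = 2.1660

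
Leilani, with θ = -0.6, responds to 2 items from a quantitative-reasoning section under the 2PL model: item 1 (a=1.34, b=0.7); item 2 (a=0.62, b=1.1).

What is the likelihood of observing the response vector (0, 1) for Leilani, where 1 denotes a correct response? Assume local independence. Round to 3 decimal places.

0.220

P(θ) = 1 / (1 + exp(−a(θ − b)))
P_1 = 1/(1+e^{1.7420}) = 0.1491
P_2 = 1/(1+e^{1.0540}) = 0.2585
L = (1−P_1) × P_2 = 0.8509 × 0.2585 = 0.21993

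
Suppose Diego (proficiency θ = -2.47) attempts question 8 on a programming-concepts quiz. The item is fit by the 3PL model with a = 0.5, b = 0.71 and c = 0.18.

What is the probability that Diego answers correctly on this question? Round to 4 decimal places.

P(θ) = c + (1 − c) · 1 / (1 + exp(−a(θ − b)))
Exponent: 0.5 × (-2.47 − 0.71) = -1.5900
1/(1 + e^{1.5900}) = 0.1694
P = 0.18 + 0.82 × 0.1694 = 0.3189

0.3189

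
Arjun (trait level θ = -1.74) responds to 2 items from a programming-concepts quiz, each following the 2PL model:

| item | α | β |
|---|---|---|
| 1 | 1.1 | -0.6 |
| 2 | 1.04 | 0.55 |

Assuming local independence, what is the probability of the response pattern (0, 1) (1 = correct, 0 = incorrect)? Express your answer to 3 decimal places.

P(θ) = 1 / (1 + exp(−α(θ − β)))
P_1 = 1/(1+e^{1.2540}) = 0.2220
P_2 = 1/(1+e^{2.3816}) = 0.0846
L = (1−P_1) × P_2 = 0.7780 × 0.0846 = 0.06581

0.066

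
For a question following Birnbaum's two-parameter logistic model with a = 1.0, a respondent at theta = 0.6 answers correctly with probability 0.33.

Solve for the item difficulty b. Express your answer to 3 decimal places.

1.308

P(theta) = 1 / (1 + exp(−a(theta − b)))
logit(0.33) = ln(0.33/0.67) = -0.7082
b = theta − logit/(a) = 0.6 − (-0.7082)/1.0000 = 1.3082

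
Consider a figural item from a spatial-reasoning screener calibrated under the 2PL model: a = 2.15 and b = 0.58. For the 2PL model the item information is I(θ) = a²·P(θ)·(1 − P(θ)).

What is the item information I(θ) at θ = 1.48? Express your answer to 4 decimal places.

0.5097

P = 1/(1+e^{-1.9350}) = 0.8738
P(1−P) = 0.8738 × 0.1262 = 0.1103
I = a² × P(1−P) = 2.15² × 0.1103 = 0.50973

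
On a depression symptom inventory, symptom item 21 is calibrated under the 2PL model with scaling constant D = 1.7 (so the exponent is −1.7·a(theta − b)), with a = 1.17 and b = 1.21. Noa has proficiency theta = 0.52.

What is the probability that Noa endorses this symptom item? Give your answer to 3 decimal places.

0.202

P(theta) = 1 / (1 + exp(−D·a(theta − b)))
Exponent: 1.7 × 1.17 × (0.52 − 1.21) = -1.3724
1/(1 + e^{1.3724}) = 0.2022
P = 0.2022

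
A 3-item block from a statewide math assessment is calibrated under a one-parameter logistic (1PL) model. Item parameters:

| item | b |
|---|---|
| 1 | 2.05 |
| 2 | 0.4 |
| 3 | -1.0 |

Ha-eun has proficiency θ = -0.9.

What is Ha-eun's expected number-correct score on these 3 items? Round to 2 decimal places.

P(θ) = 1 / (1 + exp(−(θ − b)))
P_1 = 1/(1+e^{2.9500}) = 0.0497
P_2 = 1/(1+e^{1.3000}) = 0.2142
P_3 = 1/(1+e^{-0.1000}) = 0.5250
E[score] = 0.0497 + 0.2142 + 0.5250 = 0.7889

0.79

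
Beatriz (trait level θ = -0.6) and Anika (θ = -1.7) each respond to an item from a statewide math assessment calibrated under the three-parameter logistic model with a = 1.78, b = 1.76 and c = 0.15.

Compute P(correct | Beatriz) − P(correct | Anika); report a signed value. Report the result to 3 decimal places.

0.011

P(θ) = c + (1 − c) · 1 / (1 + exp(−a(θ − b)))
P(Beatriz) = 0.1625  [exponent -4.2008]
P(Anika) = 0.1518  [exponent -6.1588]
Difference = 0.1625 − 0.1518 = 0.0108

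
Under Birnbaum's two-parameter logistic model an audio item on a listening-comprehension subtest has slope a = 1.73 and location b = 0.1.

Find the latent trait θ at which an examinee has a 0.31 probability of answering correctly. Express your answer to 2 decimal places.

-0.36

P(θ) = 1 / (1 + exp(−a(θ − b)))
logit = ln(0.3100/0.6900) = -0.8001
θ = b + logit/(a) = 0.1 + (-0.8001)/1.7300 = -0.3625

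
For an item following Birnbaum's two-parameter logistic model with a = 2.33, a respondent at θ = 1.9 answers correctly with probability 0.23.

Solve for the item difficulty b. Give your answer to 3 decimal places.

2.419

P(θ) = 1 / (1 + exp(−a(θ − b)))
logit(0.23) = ln(0.23/0.77) = -1.2083
b = θ − logit/(a) = 1.9 − (-1.2083)/2.3300 = 2.4186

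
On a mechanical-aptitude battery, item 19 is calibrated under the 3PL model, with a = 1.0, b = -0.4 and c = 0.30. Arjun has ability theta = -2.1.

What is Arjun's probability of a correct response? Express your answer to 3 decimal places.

0.408

P(theta) = c + (1 − c) · 1 / (1 + exp(−a(theta − b)))
Exponent: 1.0 × (-2.1 − (-0.4)) = -1.7000
1/(1 + e^{1.7000}) = 0.1545
P = 0.30 + 0.70 × 0.1545 = 0.4081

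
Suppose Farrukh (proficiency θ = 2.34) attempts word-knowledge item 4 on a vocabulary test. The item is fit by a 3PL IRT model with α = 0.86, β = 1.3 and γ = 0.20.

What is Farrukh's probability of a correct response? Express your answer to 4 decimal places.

P(θ) = γ + (1 − γ) · 1 / (1 + exp(−α(θ − β)))
Exponent: 0.86 × (2.34 − 1.3) = 0.8944
1/(1 + e^{-0.8944}) = 0.7098
P = 0.20 + 0.80 × 0.7098 = 0.7678

0.7678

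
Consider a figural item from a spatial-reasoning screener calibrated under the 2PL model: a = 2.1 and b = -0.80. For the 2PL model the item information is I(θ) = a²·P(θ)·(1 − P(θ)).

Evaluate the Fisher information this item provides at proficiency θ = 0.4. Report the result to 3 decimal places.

P = 1/(1+e^{-2.5200}) = 0.9255
P(1−P) = 0.9255 × 0.0745 = 0.0689
I = a² × P(1−P) = 2.1² × 0.0689 = 0.30395

0.304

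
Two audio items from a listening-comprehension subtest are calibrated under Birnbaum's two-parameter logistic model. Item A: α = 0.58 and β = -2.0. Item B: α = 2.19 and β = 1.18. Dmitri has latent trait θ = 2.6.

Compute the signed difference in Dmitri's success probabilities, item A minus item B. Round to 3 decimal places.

P(θ) = 1 / (1 + exp(−α(θ − β)))
P_A = 0.9351
P_B = 0.9573
P_A − P_B = -0.0222

-0.022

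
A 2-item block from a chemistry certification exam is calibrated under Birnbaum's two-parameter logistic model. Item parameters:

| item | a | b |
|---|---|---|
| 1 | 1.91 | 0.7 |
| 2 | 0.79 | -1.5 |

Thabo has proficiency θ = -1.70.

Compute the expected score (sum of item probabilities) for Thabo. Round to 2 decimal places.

P(θ) = 1 / (1 + exp(−a(θ − b)))
P_1 = 1/(1+e^{4.5840}) = 0.0101
P_2 = 1/(1+e^{0.1580}) = 0.4606
E[score] = 0.0101 + 0.4606 = 0.4707

0.47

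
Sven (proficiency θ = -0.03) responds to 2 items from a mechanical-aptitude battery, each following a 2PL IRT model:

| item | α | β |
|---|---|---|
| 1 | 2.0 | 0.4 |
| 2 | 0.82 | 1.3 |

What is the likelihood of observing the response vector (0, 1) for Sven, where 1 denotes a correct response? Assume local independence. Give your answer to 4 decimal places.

0.1767

P(θ) = 1 / (1 + exp(−α(θ − β)))
P_1 = 1/(1+e^{0.8600}) = 0.2973
P_2 = 1/(1+e^{1.0906}) = 0.2515
L = (1−P_1) × P_2 = 0.7027 × 0.2515 = 0.17672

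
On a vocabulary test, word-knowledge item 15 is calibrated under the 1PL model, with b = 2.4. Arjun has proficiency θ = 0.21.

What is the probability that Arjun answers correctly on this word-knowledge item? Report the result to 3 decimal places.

0.101

P(θ) = 1 / (1 + exp(−(θ − b)))
Exponent: (0.21 − 2.4) = -2.1900
1/(1 + e^{2.1900}) = 0.1007
P = 0.1007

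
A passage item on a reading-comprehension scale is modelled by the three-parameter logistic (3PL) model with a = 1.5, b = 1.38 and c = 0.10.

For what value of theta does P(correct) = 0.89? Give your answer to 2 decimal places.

P(theta) = c + (1 − c) · 1 / (1 + exp(−a(theta − b)))
Remove guessing floor: (0.89 − 0.10)/(1 − 0.10) = 0.8778
logit = ln(0.8778/0.1222) = 1.9716
theta = b + logit/(a) = 1.38 + 1.9716/1.5000 = 2.6944

2.69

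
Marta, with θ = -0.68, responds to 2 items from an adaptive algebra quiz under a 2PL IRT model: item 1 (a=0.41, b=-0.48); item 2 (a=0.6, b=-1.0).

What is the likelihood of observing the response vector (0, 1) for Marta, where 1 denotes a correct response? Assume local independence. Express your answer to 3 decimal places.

P(θ) = 1 / (1 + exp(−a(θ − b)))
P_1 = 1/(1+e^{0.0820}) = 0.4795
P_2 = 1/(1+e^{-0.1920}) = 0.5479
L = (1−P_1) × P_2 = 0.5205 × 0.5479 = 0.28515

0.285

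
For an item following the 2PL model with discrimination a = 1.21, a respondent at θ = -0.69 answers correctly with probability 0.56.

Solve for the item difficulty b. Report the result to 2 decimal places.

-0.89

P(θ) = 1 / (1 + exp(−a(θ − b)))
logit(0.56) = ln(0.56/0.44) = 0.2412
b = θ − logit/(a) = -0.69 − 0.2412/1.2100 = -0.8893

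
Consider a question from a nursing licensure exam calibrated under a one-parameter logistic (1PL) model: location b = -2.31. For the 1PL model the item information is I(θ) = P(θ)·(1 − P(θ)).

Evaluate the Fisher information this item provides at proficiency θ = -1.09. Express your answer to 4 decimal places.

P = 1/(1+e^{-1.2200}) = 0.7721
P(1−P) = 0.7721 × 0.2279 = 0.1760
I = P(1−P) = 0.17598

0.1760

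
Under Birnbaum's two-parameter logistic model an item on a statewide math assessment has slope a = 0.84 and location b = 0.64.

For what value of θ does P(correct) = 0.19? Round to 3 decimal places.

P(θ) = 1 / (1 + exp(−a(θ − b)))
logit = ln(0.1900/0.8100) = -1.4500
θ = b + logit/(a) = 0.64 + (-1.4500)/0.8400 = -1.0862

-1.086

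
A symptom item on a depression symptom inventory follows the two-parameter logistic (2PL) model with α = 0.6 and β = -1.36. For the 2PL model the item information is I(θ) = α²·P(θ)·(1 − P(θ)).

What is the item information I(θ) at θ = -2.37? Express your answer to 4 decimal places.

0.0822

P = 1/(1+e^{0.6060}) = 0.3530
P(1−P) = 0.3530 × 0.6470 = 0.2284
I = α² × P(1−P) = 0.6² × 0.2284 = 0.08222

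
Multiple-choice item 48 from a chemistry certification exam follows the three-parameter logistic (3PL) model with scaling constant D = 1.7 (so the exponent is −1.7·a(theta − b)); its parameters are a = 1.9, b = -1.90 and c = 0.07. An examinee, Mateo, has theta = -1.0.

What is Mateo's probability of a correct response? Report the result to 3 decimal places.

P(theta) = c + (1 − c) · 1 / (1 + exp(−D·a(theta − b)))
Exponent: 1.7 × 1.9 × (-1.0 − (-1.90)) = 2.9070
1/(1 + e^{-2.9070}) = 0.9482
P = 0.07 + 0.93 × 0.9482 = 0.9518

0.952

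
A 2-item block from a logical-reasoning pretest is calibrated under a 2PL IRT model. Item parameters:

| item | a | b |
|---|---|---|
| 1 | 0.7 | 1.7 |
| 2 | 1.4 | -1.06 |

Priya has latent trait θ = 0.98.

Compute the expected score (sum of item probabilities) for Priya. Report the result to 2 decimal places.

1.32

P(θ) = 1 / (1 + exp(−a(θ − b)))
P_1 = 1/(1+e^{0.5040}) = 0.3766
P_2 = 1/(1+e^{-2.8560}) = 0.9456
E[score] = 0.3766 + 0.9456 = 1.3222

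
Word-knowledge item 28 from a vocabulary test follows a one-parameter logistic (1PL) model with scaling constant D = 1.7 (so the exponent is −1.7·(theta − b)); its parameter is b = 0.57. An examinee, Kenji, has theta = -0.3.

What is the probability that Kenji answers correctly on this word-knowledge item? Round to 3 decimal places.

0.186

P(theta) = 1 / (1 + exp(−D·(theta − b)))
Exponent: 1.7 × (-0.3 − 0.57) = -1.4790
1/(1 + e^{1.4790}) = 0.1856
P = 0.1856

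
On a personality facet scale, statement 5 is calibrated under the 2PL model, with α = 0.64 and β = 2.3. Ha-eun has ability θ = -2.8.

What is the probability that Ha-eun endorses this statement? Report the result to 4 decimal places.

P(θ) = 1 / (1 + exp(−α(θ − β)))
Exponent: 0.64 × (-2.8 − 2.3) = -3.2640
1/(1 + e^{3.2640}) = 0.0368

0.0368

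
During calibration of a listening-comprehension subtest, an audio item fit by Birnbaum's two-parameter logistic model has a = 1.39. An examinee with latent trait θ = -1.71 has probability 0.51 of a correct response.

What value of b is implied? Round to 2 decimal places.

P(θ) = 1 / (1 + exp(−a(θ − b)))
logit(0.51) = ln(0.51/0.49) = 0.0400
b = θ − logit/(a) = -1.71 − 0.0400/1.3900 = -1.7388

-1.74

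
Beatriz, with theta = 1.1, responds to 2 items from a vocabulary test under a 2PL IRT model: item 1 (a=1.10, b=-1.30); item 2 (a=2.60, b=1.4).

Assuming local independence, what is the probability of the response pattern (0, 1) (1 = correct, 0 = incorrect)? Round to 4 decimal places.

P(theta) = 1 / (1 + exp(−a(theta − b)))
P_1 = 1/(1+e^{-2.6400}) = 0.9334
P_2 = 1/(1+e^{0.7800}) = 0.3143
L = (1−P_1) × P_2 = 0.0666 × 0.3143 = 0.02094

0.0209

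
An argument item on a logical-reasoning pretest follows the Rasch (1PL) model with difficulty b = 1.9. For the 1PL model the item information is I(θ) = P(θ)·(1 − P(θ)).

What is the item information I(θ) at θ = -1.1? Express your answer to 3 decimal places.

P = 1/(1+e^{3.0000}) = 0.0474
P(1−P) = 0.0474 × 0.9526 = 0.0452
I = P(1−P) = 0.04518

0.045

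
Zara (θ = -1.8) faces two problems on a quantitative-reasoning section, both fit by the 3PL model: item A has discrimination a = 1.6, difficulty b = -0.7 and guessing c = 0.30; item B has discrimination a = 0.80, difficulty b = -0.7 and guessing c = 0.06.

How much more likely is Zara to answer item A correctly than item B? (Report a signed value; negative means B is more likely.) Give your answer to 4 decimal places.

0.0672

P(θ) = c + (1 − c) · 1 / (1 + exp(−a(θ − b)))
P_A = 0.4028
P_B = 0.3356
P_A − P_B = 0.0672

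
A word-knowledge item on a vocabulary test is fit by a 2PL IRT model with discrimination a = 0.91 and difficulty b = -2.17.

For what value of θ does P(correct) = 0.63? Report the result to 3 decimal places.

P(θ) = 1 / (1 + exp(−a(θ − b)))
logit = ln(0.6300/0.3700) = 0.5322
θ = b + logit/(a) = -2.17 + 0.5322/0.9100 = -1.5851

-1.585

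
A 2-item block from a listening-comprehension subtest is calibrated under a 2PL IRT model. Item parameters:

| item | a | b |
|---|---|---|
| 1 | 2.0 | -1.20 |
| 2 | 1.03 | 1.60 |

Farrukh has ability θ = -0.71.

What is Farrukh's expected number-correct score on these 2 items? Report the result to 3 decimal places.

P(θ) = 1 / (1 + exp(−a(θ − b)))
P_1 = 1/(1+e^{-0.9800}) = 0.7271
P_2 = 1/(1+e^{2.3793}) = 0.0848
E[score] = 0.7271 + 0.0848 = 0.8119

0.812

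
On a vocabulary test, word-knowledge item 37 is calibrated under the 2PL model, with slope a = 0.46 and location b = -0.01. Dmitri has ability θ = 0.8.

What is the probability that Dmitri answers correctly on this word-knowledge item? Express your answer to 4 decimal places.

0.5921

P(θ) = 1 / (1 + exp(−a(θ − b)))
Exponent: 0.46 × (0.8 − (-0.01)) = 0.3726
1/(1 + e^{-0.3726}) = 0.5921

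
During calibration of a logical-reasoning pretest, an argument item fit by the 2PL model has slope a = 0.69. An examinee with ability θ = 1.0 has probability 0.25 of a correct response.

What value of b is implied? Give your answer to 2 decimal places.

2.59

P(θ) = 1 / (1 + exp(−a(θ − b)))
logit(0.25) = ln(0.25/0.75) = -1.0986
b = θ − logit/(a) = 1.0 − (-1.0986)/0.6900 = 2.5922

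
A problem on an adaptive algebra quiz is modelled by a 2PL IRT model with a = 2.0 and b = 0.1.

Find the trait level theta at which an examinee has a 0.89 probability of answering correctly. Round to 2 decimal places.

P(theta) = 1 / (1 + exp(−a(theta − b)))
logit = ln(0.8900/0.1100) = 2.0907
theta = b + logit/(a) = 0.1 + 2.0907/2.0000 = 1.1454

1.15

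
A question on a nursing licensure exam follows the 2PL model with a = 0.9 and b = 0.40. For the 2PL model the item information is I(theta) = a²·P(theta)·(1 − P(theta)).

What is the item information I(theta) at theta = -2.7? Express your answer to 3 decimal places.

0.044

P = 1/(1+e^{2.7900}) = 0.0579
P(1−P) = 0.0579 × 0.9421 = 0.0545
I = a² × P(1−P) = 0.9² × 0.0545 = 0.04416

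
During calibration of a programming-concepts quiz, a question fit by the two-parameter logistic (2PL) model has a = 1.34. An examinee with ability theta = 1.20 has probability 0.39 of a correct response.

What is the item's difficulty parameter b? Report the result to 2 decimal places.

1.53

P(theta) = 1 / (1 + exp(−a(theta − b)))
logit(0.39) = ln(0.39/0.61) = -0.4473
b = theta − logit/(a) = 1.20 − (-0.4473)/1.3400 = 1.5338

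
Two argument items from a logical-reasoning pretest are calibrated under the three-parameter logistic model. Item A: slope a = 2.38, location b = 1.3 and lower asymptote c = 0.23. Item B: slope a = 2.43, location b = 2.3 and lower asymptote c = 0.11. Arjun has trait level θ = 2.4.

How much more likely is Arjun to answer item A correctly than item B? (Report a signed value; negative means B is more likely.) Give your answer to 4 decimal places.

0.3388

P(θ) = c + (1 − c) · 1 / (1 + exp(−a(θ − b)))
P_A = 0.9476
P_B = 0.6088
P_A − P_B = 0.3388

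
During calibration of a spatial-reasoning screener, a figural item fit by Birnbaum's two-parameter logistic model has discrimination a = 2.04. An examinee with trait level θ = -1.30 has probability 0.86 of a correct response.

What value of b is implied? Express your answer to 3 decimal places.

-2.190

P(θ) = 1 / (1 + exp(−a(θ − b)))
logit(0.86) = ln(0.86/0.14) = 1.8153
b = θ − logit/(a) = -1.30 − 1.8153/2.0400 = -2.1898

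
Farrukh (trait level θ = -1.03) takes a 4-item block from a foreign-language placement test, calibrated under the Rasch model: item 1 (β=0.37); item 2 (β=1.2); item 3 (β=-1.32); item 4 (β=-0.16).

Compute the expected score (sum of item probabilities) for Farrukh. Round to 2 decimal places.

1.16

P(θ) = 1 / (1 + exp(−(θ − β)))
P_1 = 1/(1+e^{1.4000}) = 0.1978
P_2 = 1/(1+e^{2.2300}) = 0.0971
P_3 = 1/(1+e^{-0.2900}) = 0.5720
P_4 = 1/(1+e^{0.8700}) = 0.2953
E[score] = 0.1978 + 0.0971 + 0.5720 + 0.2953 = 1.1622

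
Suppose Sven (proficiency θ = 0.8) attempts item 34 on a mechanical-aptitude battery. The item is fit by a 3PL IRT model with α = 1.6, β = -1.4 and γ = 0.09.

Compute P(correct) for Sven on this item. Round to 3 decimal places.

P(θ) = γ + (1 − γ) · 1 / (1 + exp(−α(θ − β)))
Exponent: 1.6 × (0.8 − (-1.4)) = 3.5200
1/(1 + e^{-3.5200}) = 0.9713
P = 0.09 + 0.91 × 0.9713 = 0.9738

0.974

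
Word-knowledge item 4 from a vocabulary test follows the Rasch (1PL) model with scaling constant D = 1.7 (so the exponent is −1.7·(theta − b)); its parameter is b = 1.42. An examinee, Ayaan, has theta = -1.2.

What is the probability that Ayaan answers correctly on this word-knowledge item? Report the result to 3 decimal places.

P(theta) = 1 / (1 + exp(−D·(theta − b)))
Exponent: 1.7 × (-1.2 − 1.42) = -4.4540
1/(1 + e^{4.4540}) = 0.0115
P = 0.0115

0.011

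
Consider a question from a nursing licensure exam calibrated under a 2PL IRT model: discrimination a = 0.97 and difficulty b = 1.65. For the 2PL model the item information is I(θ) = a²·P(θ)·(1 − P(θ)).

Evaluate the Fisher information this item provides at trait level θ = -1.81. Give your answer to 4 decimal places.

P = 1/(1+e^{3.3562}) = 0.0337
P(1−P) = 0.0337 × 0.9663 = 0.0326
I = a² × P(1−P) = 0.97² × 0.0326 = 0.03063

0.0306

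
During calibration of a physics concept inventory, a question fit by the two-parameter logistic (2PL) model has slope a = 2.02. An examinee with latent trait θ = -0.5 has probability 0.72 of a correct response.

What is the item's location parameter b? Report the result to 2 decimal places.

-0.97

P(θ) = 1 / (1 + exp(−a(θ − b)))
logit(0.72) = ln(0.72/0.28) = 0.9445
b = θ − logit/(a) = -0.5 − 0.9445/2.0200 = -0.9676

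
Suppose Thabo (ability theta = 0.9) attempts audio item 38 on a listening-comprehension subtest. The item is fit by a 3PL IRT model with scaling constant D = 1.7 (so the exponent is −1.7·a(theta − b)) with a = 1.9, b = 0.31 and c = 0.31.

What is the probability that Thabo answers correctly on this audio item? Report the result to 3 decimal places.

P(theta) = c + (1 − c) · 1 / (1 + exp(−D·a(theta − b)))
Exponent: 1.7 × 1.9 × (0.9 − 0.31) = 1.9057
1/(1 + e^{-1.9057}) = 0.8705
P = 0.31 + 0.69 × 0.8705 = 0.9107

0.911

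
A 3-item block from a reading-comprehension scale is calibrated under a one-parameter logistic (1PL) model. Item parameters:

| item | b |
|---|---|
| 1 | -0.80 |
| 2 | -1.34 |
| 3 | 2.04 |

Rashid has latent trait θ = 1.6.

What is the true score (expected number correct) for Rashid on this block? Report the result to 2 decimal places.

P(θ) = 1 / (1 + exp(−(θ − b)))
P_1 = 1/(1+e^{-2.4000}) = 0.9168
P_2 = 1/(1+e^{-2.9400}) = 0.9498
P_3 = 1/(1+e^{0.4400}) = 0.3917
E[score] = 0.9168 + 0.9498 + 0.3917 = 2.2584

2.26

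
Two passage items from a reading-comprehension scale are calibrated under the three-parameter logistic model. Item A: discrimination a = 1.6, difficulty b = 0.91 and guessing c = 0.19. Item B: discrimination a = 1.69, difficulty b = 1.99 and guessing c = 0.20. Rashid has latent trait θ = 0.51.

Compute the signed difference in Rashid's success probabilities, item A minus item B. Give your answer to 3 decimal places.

0.209

P(θ) = c + (1 − c) · 1 / (1 + exp(−a(θ − b)))
P_A = 0.4696
P_B = 0.2606
P_A − P_B = 0.2090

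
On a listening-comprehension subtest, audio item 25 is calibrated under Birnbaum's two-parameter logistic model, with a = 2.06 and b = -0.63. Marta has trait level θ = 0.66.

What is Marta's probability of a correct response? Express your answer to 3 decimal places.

P(θ) = 1 / (1 + exp(−a(θ − b)))
Exponent: 2.06 × (0.66 − (-0.63)) = 2.6574
1/(1 + e^{-2.6574}) = 0.9345

0.934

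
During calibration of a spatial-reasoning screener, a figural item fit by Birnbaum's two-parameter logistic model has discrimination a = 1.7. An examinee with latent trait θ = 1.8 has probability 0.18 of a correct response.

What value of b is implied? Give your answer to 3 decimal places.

2.692

P(θ) = 1 / (1 + exp(−a(θ − b)))
logit(0.18) = ln(0.18/0.82) = -1.5163
b = θ − logit/(a) = 1.8 − (-1.5163)/1.7000 = 2.6920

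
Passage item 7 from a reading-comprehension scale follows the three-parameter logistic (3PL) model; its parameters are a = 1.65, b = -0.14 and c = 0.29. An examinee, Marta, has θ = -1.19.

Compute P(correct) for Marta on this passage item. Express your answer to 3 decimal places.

0.397

P(θ) = c + (1 − c) · 1 / (1 + exp(−a(θ − b)))
Exponent: 1.65 × (-1.19 − (-0.14)) = -1.7325
1/(1 + e^{1.7325}) = 0.1503
P = 0.29 + 0.71 × 0.1503 = 0.3967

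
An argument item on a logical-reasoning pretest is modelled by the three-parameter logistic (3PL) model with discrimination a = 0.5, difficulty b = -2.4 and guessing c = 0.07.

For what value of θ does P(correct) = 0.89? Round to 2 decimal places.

1.62

P(θ) = c + (1 − c) · 1 / (1 + exp(−a(θ − b)))
Remove guessing floor: (0.89 − 0.07)/(1 − 0.07) = 0.8817
logit = ln(0.8817/0.1183) = 2.0088
θ = b + logit/(a) = -2.4 + 2.0088/0.5000 = 1.6176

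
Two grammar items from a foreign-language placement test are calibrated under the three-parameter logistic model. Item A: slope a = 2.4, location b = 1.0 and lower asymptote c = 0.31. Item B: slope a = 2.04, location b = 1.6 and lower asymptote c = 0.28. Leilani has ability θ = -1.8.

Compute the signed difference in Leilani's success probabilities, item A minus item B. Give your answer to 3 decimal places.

0.030

P(θ) = c + (1 − c) · 1 / (1 + exp(−a(θ − b)))
P_A = 0.3108
P_B = 0.2807
P_A − P_B = 0.0301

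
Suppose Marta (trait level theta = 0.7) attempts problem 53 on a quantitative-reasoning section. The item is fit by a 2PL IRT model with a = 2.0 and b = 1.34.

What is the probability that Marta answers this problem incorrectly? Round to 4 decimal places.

P(theta) = 1 / (1 + exp(−a(theta − b)))
Exponent: 2.0 × (0.7 − 1.34) = -1.2800
1/(1 + e^{1.2800}) = 0.2176
P(incorrect) = 1 − 0.2176 = 0.7824

0.7824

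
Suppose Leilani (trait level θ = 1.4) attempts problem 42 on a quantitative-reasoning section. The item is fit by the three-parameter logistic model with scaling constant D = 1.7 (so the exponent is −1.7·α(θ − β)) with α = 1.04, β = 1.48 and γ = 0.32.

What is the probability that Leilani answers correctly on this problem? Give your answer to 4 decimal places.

P(θ) = γ + (1 − γ) · 1 / (1 + exp(−D·α(θ − β)))
Exponent: 1.7 × 1.04 × (1.4 − 1.48) = -0.1414
1/(1 + e^{0.1414}) = 0.4647
P = 0.32 + 0.68 × 0.4647 = 0.6360

0.6360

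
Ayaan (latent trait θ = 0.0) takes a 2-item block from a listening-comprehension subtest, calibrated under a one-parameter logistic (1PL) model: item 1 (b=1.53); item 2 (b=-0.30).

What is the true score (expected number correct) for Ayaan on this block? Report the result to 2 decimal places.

P(θ) = 1 / (1 + exp(−(θ − b)))
P_1 = 1/(1+e^{1.5300}) = 0.1780
P_2 = 1/(1+e^{-0.3000}) = 0.5744
E[score] = 0.1780 + 0.5744 = 0.7524

0.75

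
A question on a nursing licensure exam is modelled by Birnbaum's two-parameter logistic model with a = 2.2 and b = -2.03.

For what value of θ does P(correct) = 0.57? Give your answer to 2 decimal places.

P(θ) = 1 / (1 + exp(−a(θ − b)))
logit = ln(0.5700/0.4300) = 0.2819
θ = b + logit/(a) = -2.03 + 0.2819/2.2000 = -1.9019

-1.90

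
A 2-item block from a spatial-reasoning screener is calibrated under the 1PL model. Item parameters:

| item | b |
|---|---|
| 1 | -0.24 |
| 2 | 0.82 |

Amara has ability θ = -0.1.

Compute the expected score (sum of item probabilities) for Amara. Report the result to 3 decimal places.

P(θ) = 1 / (1 + exp(−(θ − b)))
P_1 = 1/(1+e^{-0.1400}) = 0.5349
P_2 = 1/(1+e^{0.9200}) = 0.2850
E[score] = 0.5349 + 0.2850 = 0.8199

0.820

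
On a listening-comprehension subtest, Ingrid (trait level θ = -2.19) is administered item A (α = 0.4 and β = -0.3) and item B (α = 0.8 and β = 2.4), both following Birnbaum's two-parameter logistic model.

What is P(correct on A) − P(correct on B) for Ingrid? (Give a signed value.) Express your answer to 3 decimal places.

0.295

P(θ) = 1 / (1 + exp(−α(θ − β)))
P_A = 0.3195
P_B = 0.0248
P_A − P_B = 0.2947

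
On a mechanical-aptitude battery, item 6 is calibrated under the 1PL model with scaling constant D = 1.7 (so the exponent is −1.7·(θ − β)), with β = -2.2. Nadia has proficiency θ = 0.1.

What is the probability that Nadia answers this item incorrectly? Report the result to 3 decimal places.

0.020

P(θ) = 1 / (1 + exp(−D·(θ − β)))
Exponent: 1.7 × (0.1 − (-2.2)) = 3.9100
1/(1 + e^{-3.9100}) = 0.9804
P = 0.9804
P(incorrect) = 1 − 0.9804 = 0.0196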